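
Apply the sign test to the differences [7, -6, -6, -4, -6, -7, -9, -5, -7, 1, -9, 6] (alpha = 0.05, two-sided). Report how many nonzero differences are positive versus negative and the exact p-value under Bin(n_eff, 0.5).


Step 1: Discard zero differences. Original n = 12; n_eff = number of nonzero differences = 12.
Nonzero differences (with sign): +7, -6, -6, -4, -6, -7, -9, -5, -7, +1, -9, +6
Step 2: Count signs: positive = 3, negative = 9.
Step 3: Under H0: P(positive) = 0.5, so the number of positives S ~ Bin(12, 0.5).
Step 4: Two-sided exact p-value = sum of Bin(12,0.5) probabilities at or below the observed probability = 0.145996.
Step 5: alpha = 0.05. fail to reject H0.

n_eff = 12, pos = 3, neg = 9, p = 0.145996, fail to reject H0.


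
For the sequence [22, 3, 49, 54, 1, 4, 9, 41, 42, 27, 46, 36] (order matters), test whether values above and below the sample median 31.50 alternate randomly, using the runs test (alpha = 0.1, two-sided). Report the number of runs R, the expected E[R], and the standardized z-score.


Step 1: Compute median = 31.50; label A = above, B = below.
Labels in order: BBAABBBAABAA  (n_A = 6, n_B = 6)
Step 2: Count runs R = 6.
Step 3: Under H0 (random ordering), E[R] = 2*n_A*n_B/(n_A+n_B) + 1 = 2*6*6/12 + 1 = 7.0000.
        Var[R] = 2*n_A*n_B*(2*n_A*n_B - n_A - n_B) / ((n_A+n_B)^2 * (n_A+n_B-1)) = 4320/1584 = 2.7273.
        SD[R] = 1.6514.
Step 4: Continuity-corrected z = (R + 0.5 - E[R]) / SD[R] = (6 + 0.5 - 7.0000) / 1.6514 = -0.3028.
Step 5: Two-sided p-value via normal approximation = 2*(1 - Phi(|z|)) = 0.762069.
Step 6: alpha = 0.1. fail to reject H0.

R = 6, z = -0.3028, p = 0.762069, fail to reject H0.


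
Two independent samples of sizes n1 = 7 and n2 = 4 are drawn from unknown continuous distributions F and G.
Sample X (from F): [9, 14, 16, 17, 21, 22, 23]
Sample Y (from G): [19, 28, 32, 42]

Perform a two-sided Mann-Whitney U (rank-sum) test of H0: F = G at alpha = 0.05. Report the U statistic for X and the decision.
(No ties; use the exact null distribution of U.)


Step 1: Combine and sort all 11 observations; assign midranks.
sorted (value, group): (9,X), (14,X), (16,X), (17,X), (19,Y), (21,X), (22,X), (23,X), (28,Y), (32,Y), (42,Y)
ranks: 9->1, 14->2, 16->3, 17->4, 19->5, 21->6, 22->7, 23->8, 28->9, 32->10, 42->11
Step 2: Rank sum for X: R1 = 1 + 2 + 3 + 4 + 6 + 7 + 8 = 31.
Step 3: U_X = R1 - n1(n1+1)/2 = 31 - 7*8/2 = 31 - 28 = 3.
       U_Y = n1*n2 - U_X = 28 - 3 = 25.
Step 4: No ties, so the exact null distribution of U (based on enumerating the C(11,7) = 330 equally likely rank assignments) gives the two-sided p-value.
Step 5: p-value = 0.042424; compare to alpha = 0.05. reject H0.

U_X = 3, p = 0.042424, reject H0 at alpha = 0.05.


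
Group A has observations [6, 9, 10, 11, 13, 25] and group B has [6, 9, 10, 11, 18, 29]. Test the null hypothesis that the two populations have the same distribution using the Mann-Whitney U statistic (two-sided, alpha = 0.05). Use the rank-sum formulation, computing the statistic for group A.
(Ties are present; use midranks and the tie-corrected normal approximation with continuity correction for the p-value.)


Step 1: Combine and sort all 12 observations; assign midranks.
sorted (value, group): (6,X), (6,Y), (9,X), (9,Y), (10,X), (10,Y), (11,X), (11,Y), (13,X), (18,Y), (25,X), (29,Y)
ranks: 6->1.5, 6->1.5, 9->3.5, 9->3.5, 10->5.5, 10->5.5, 11->7.5, 11->7.5, 13->9, 18->10, 25->11, 29->12
Step 2: Rank sum for X: R1 = 1.5 + 3.5 + 5.5 + 7.5 + 9 + 11 = 38.
Step 3: U_X = R1 - n1(n1+1)/2 = 38 - 6*7/2 = 38 - 21 = 17.
       U_Y = n1*n2 - U_X = 36 - 17 = 19.
Step 4: Ties are present, so use the tie-corrected normal approximation (with continuity correction) for the p-value.
Step 5: p-value = 0.935736; compare to alpha = 0.05. fail to reject H0.

U_X = 17, p = 0.935736, fail to reject H0 at alpha = 0.05.


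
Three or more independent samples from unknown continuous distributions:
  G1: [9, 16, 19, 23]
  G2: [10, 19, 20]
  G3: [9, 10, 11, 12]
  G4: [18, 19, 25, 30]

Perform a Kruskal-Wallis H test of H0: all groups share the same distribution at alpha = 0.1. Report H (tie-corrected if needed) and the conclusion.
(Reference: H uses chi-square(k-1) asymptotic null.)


Step 1: Combine all N = 15 observations and assign midranks.
sorted (value, group, rank): (9,G1,1.5), (9,G3,1.5), (10,G2,3.5), (10,G3,3.5), (11,G3,5), (12,G3,6), (16,G1,7), (18,G4,8), (19,G1,10), (19,G2,10), (19,G4,10), (20,G2,12), (23,G1,13), (25,G4,14), (30,G4,15)
Step 2: Sum ranks within each group.
R_1 = 31.5 (n_1 = 4)
R_2 = 25.5 (n_2 = 3)
R_3 = 16 (n_3 = 4)
R_4 = 47 (n_4 = 4)
Step 3: H = 12/(N(N+1)) * sum(R_i^2/n_i) - 3(N+1)
     = 12/(15*16) * (31.5^2/4 + 25.5^2/3 + 16^2/4 + 47^2/4) - 3*16
     = 0.050000 * 1081.06 - 48
     = 6.053125.
Step 4: Ties present; correction factor C = 1 - 36/(15^3 - 15) = 0.989286. Corrected H = 6.053125 / 0.989286 = 6.118682.
Step 5: Under H0, H ~ chi^2(3); p-value = 0.105977.
Step 6: alpha = 0.1. fail to reject H0.

H = 6.1187, df = 3, p = 0.105977, fail to reject H0.


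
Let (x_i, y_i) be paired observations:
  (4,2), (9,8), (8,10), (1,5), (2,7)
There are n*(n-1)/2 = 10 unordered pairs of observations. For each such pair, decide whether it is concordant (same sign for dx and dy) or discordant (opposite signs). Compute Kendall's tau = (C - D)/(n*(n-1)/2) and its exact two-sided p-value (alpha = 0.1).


Step 1: Enumerate the 10 unordered pairs (i,j) with i<j and classify each by sign(x_j-x_i) * sign(y_j-y_i).
  (1,2):dx=+5,dy=+6->C; (1,3):dx=+4,dy=+8->C; (1,4):dx=-3,dy=+3->D; (1,5):dx=-2,dy=+5->D
  (2,3):dx=-1,dy=+2->D; (2,4):dx=-8,dy=-3->C; (2,5):dx=-7,dy=-1->C; (3,4):dx=-7,dy=-5->C
  (3,5):dx=-6,dy=-3->C; (4,5):dx=+1,dy=+2->C
Step 2: C = 7, D = 3, total pairs = 10.
Step 3: tau = (C - D)/(n(n-1)/2) = (7 - 3)/10 = 0.400000.
Step 4: Exact two-sided p-value (enumerate n! = 120 permutations of y under H0): p = 0.483333.
Step 5: alpha = 0.1. fail to reject H0.

tau_b = 0.4000 (C=7, D=3), p = 0.483333, fail to reject H0.


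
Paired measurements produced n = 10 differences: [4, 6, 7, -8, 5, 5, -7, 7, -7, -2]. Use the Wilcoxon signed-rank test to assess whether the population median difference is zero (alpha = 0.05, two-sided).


Step 1: Drop any zero differences (none here) and take |d_i|.
|d| = [4, 6, 7, 8, 5, 5, 7, 7, 7, 2]
Step 2: Midrank |d_i| (ties get averaged ranks).
ranks: |4|->2, |6|->5, |7|->7.5, |8|->10, |5|->3.5, |5|->3.5, |7|->7.5, |7|->7.5, |7|->7.5, |2|->1
Step 3: Attach original signs; sum ranks with positive sign and with negative sign.
W+ = 2 + 5 + 7.5 + 3.5 + 3.5 + 7.5 = 29
W- = 10 + 7.5 + 7.5 + 1 = 26
(Check: W+ + W- = 55 should equal n(n+1)/2 = 55.)
Step 4: Test statistic W = min(W+, W-) = 26.
Step 5: Ties in |d|, so use the tie-corrected normal approximation.
        E[W] = n(n+1)/4 = 10*11/4 = 27.5.
        Tie groups: |d|=5 (t=2), |d|=7 (t=4); sum(t^3 - t) = 66.
        Var[W] = n(n+1)(2n+1)/24 - sum(t^3-t)/48 = 2310/24 - 66/48 = 94.875.
        z = (W - E[W]) / sqrt(Var[W]) = (26 - 27.5) / 9.7404 = -0.1540.
        Two-sided p = 2*Phi(z) = 0.877611.
Step 6: alpha = 0.05. fail to reject H0.

W+ = 29, W- = 26, W = min = 26, p = 0.877611, fail to reject H0.


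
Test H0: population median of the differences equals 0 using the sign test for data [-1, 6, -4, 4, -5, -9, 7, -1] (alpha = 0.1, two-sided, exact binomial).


Step 1: Discard zero differences. Original n = 8; n_eff = number of nonzero differences = 8.
Nonzero differences (with sign): -1, +6, -4, +4, -5, -9, +7, -1
Step 2: Count signs: positive = 3, negative = 5.
Step 3: Under H0: P(positive) = 0.5, so the number of positives S ~ Bin(8, 0.5).
Step 4: Two-sided exact p-value = sum of Bin(8,0.5) probabilities at or below the observed probability = 0.726562.
Step 5: alpha = 0.1. fail to reject H0.

n_eff = 8, pos = 3, neg = 5, p = 0.726562, fail to reject H0.


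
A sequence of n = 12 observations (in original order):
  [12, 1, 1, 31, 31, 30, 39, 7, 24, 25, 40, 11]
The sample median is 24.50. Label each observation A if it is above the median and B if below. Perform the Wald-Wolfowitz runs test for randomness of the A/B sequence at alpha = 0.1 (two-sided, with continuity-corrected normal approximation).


Step 1: Compute median = 24.50; label A = above, B = below.
Labels in order: BBBAAAABBAAB  (n_A = 6, n_B = 6)
Step 2: Count runs R = 5.
Step 3: Under H0 (random ordering), E[R] = 2*n_A*n_B/(n_A+n_B) + 1 = 2*6*6/12 + 1 = 7.0000.
        Var[R] = 2*n_A*n_B*(2*n_A*n_B - n_A - n_B) / ((n_A+n_B)^2 * (n_A+n_B-1)) = 4320/1584 = 2.7273.
        SD[R] = 1.6514.
Step 4: Continuity-corrected z = (R + 0.5 - E[R]) / SD[R] = (5 + 0.5 - 7.0000) / 1.6514 = -0.9083.
Step 5: Two-sided p-value via normal approximation = 2*(1 - Phi(|z|)) = 0.363722.
Step 6: alpha = 0.1. fail to reject H0.

R = 5, z = -0.9083, p = 0.363722, fail to reject H0.


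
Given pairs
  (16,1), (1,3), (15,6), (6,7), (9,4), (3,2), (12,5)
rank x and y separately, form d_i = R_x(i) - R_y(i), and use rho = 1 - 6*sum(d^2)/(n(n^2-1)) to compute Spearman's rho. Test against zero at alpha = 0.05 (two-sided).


Step 1: Rank x and y separately (midranks; no ties here).
rank(x): 16->7, 1->1, 15->6, 6->3, 9->4, 3->2, 12->5
rank(y): 1->1, 3->3, 6->6, 7->7, 4->4, 2->2, 5->5
Step 2: d_i = R_x(i) - R_y(i); compute d_i^2.
  (7-1)^2=36, (1-3)^2=4, (6-6)^2=0, (3-7)^2=16, (4-4)^2=0, (2-2)^2=0, (5-5)^2=0
sum(d^2) = 56.
Step 3: rho = 1 - 6*56 / (7*(7^2 - 1)) = 1 - 336/336 = 0.000000.
Step 4: Under H0, t = rho * sqrt((n-2)/(1-rho^2)) = 0.0000 ~ t(5).
Step 5: Two-sided p-value from the t-distribution with 5 df = 1.000000.
Step 6: alpha = 0.05. fail to reject H0.

rho = 0.0000, p = 1.000000, fail to reject H0 at alpha = 0.05.


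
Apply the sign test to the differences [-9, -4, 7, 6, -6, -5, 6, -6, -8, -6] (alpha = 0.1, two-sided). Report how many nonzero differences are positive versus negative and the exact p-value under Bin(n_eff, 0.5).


Step 1: Discard zero differences. Original n = 10; n_eff = number of nonzero differences = 10.
Nonzero differences (with sign): -9, -4, +7, +6, -6, -5, +6, -6, -8, -6
Step 2: Count signs: positive = 3, negative = 7.
Step 3: Under H0: P(positive) = 0.5, so the number of positives S ~ Bin(10, 0.5).
Step 4: Two-sided exact p-value = sum of Bin(10,0.5) probabilities at or below the observed probability = 0.343750.
Step 5: alpha = 0.1. fail to reject H0.

n_eff = 10, pos = 3, neg = 7, p = 0.343750, fail to reject H0.


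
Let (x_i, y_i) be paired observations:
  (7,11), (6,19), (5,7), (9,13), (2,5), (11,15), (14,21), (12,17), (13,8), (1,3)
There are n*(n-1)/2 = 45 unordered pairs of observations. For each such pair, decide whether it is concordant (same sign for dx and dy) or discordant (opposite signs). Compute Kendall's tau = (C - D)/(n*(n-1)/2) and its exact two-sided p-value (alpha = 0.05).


Step 1: Enumerate the 45 unordered pairs (i,j) with i<j and classify each by sign(x_j-x_i) * sign(y_j-y_i).
  (1,2):dx=-1,dy=+8->D; (1,3):dx=-2,dy=-4->C; (1,4):dx=+2,dy=+2->C; (1,5):dx=-5,dy=-6->C
  (1,6):dx=+4,dy=+4->C; (1,7):dx=+7,dy=+10->C; (1,8):dx=+5,dy=+6->C; (1,9):dx=+6,dy=-3->D
  (1,10):dx=-6,dy=-8->C; (2,3):dx=-1,dy=-12->C; (2,4):dx=+3,dy=-6->D; (2,5):dx=-4,dy=-14->C
  (2,6):dx=+5,dy=-4->D; (2,7):dx=+8,dy=+2->C; (2,8):dx=+6,dy=-2->D; (2,9):dx=+7,dy=-11->D
  (2,10):dx=-5,dy=-16->C; (3,4):dx=+4,dy=+6->C; (3,5):dx=-3,dy=-2->C; (3,6):dx=+6,dy=+8->C
  (3,7):dx=+9,dy=+14->C; (3,8):dx=+7,dy=+10->C; (3,9):dx=+8,dy=+1->C; (3,10):dx=-4,dy=-4->C
  (4,5):dx=-7,dy=-8->C; (4,6):dx=+2,dy=+2->C; (4,7):dx=+5,dy=+8->C; (4,8):dx=+3,dy=+4->C
  (4,9):dx=+4,dy=-5->D; (4,10):dx=-8,dy=-10->C; (5,6):dx=+9,dy=+10->C; (5,7):dx=+12,dy=+16->C
  (5,8):dx=+10,dy=+12->C; (5,9):dx=+11,dy=+3->C; (5,10):dx=-1,dy=-2->C; (6,7):dx=+3,dy=+6->C
  (6,8):dx=+1,dy=+2->C; (6,9):dx=+2,dy=-7->D; (6,10):dx=-10,dy=-12->C; (7,8):dx=-2,dy=-4->C
  (7,9):dx=-1,dy=-13->C; (7,10):dx=-13,dy=-18->C; (8,9):dx=+1,dy=-9->D; (8,10):dx=-11,dy=-14->C
  (9,10):dx=-12,dy=-5->C
Step 2: C = 36, D = 9, total pairs = 45.
Step 3: tau = (C - D)/(n(n-1)/2) = (36 - 9)/45 = 0.600000.
Step 4: Exact two-sided p-value (enumerate n! = 3628800 permutations of y under H0): p = 0.016666.
Step 5: alpha = 0.05. reject H0.

tau_b = 0.6000 (C=36, D=9), p = 0.016666, reject H0.


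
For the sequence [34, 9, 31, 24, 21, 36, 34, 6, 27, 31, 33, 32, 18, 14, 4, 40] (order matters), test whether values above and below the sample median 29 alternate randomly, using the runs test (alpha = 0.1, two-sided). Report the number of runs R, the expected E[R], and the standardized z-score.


Step 1: Compute median = 29; label A = above, B = below.
Labels in order: ABABBAABBAAABBBA  (n_A = 8, n_B = 8)
Step 2: Count runs R = 9.
Step 3: Under H0 (random ordering), E[R] = 2*n_A*n_B/(n_A+n_B) + 1 = 2*8*8/16 + 1 = 9.0000.
        Var[R] = 2*n_A*n_B*(2*n_A*n_B - n_A - n_B) / ((n_A+n_B)^2 * (n_A+n_B-1)) = 14336/3840 = 3.7333.
        SD[R] = 1.9322.
Step 4: R = E[R], so z = 0 with no continuity correction.
Step 5: Two-sided p-value via normal approximation = 2*(1 - Phi(|z|)) = 1.000000.
Step 6: alpha = 0.1. fail to reject H0.

R = 9, z = 0.0000, p = 1.000000, fail to reject H0.


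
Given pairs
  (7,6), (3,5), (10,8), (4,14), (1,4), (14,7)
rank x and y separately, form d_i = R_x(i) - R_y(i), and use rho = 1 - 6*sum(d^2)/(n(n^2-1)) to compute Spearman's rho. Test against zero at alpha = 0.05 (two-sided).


Step 1: Rank x and y separately (midranks; no ties here).
rank(x): 7->4, 3->2, 10->5, 4->3, 1->1, 14->6
rank(y): 6->3, 5->2, 8->5, 14->6, 4->1, 7->4
Step 2: d_i = R_x(i) - R_y(i); compute d_i^2.
  (4-3)^2=1, (2-2)^2=0, (5-5)^2=0, (3-6)^2=9, (1-1)^2=0, (6-4)^2=4
sum(d^2) = 14.
Step 3: rho = 1 - 6*14 / (6*(6^2 - 1)) = 1 - 84/210 = 0.600000.
Step 4: Under H0, t = rho * sqrt((n-2)/(1-rho^2)) = 1.5000 ~ t(4).
Step 5: Two-sided p-value from the t-distribution with 4 df = 0.208000.
Step 6: alpha = 0.05. fail to reject H0.

rho = 0.6000, p = 0.208000, fail to reject H0 at alpha = 0.05.


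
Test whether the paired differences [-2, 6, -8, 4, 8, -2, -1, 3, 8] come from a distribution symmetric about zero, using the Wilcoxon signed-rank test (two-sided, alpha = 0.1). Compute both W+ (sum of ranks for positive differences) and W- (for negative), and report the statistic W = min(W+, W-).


Step 1: Drop any zero differences (none here) and take |d_i|.
|d| = [2, 6, 8, 4, 8, 2, 1, 3, 8]
Step 2: Midrank |d_i| (ties get averaged ranks).
ranks: |2|->2.5, |6|->6, |8|->8, |4|->5, |8|->8, |2|->2.5, |1|->1, |3|->4, |8|->8
Step 3: Attach original signs; sum ranks with positive sign and with negative sign.
W+ = 6 + 5 + 8 + 4 + 8 = 31
W- = 2.5 + 8 + 2.5 + 1 = 14
(Check: W+ + W- = 45 should equal n(n+1)/2 = 45.)
Step 4: Test statistic W = min(W+, W-) = 14.
Step 5: Ties in |d|, so use the tie-corrected normal approximation.
        E[W] = n(n+1)/4 = 9*10/4 = 22.5.
        Tie groups: |d|=2 (t=2), |d|=8 (t=3); sum(t^3 - t) = 30.
        Var[W] = n(n+1)(2n+1)/24 - sum(t^3-t)/48 = 1710/24 - 30/48 = 70.625.
        z = (W - E[W]) / sqrt(Var[W]) = (14 - 22.5) / 8.4039 = -1.0114.
        Two-sided p = 2*Phi(z) = 0.311806.
Step 6: alpha = 0.1. fail to reject H0.

W+ = 31, W- = 14, W = min = 14, p = 0.311806, fail to reject H0.


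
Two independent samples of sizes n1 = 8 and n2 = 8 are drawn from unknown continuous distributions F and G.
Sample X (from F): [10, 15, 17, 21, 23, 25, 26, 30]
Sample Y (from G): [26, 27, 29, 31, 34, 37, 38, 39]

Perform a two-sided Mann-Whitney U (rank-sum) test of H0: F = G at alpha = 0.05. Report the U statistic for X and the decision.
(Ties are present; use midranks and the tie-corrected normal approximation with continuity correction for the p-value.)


Step 1: Combine and sort all 16 observations; assign midranks.
sorted (value, group): (10,X), (15,X), (17,X), (21,X), (23,X), (25,X), (26,X), (26,Y), (27,Y), (29,Y), (30,X), (31,Y), (34,Y), (37,Y), (38,Y), (39,Y)
ranks: 10->1, 15->2, 17->3, 21->4, 23->5, 25->6, 26->7.5, 26->7.5, 27->9, 29->10, 30->11, 31->12, 34->13, 37->14, 38->15, 39->16
Step 2: Rank sum for X: R1 = 1 + 2 + 3 + 4 + 5 + 6 + 7.5 + 11 = 39.5.
Step 3: U_X = R1 - n1(n1+1)/2 = 39.5 - 8*9/2 = 39.5 - 36 = 3.5.
       U_Y = n1*n2 - U_X = 64 - 3.5 = 60.5.
Step 4: Ties are present, so use the tie-corrected normal approximation (with continuity correction) for the p-value.
Step 5: p-value = 0.003253; compare to alpha = 0.05. reject H0.

U_X = 3.5, p = 0.003253, reject H0 at alpha = 0.05.


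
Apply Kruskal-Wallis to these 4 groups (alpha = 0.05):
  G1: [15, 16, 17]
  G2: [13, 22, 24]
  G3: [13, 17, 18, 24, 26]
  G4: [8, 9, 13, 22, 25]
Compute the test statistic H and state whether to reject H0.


Step 1: Combine all N = 16 observations and assign midranks.
sorted (value, group, rank): (8,G4,1), (9,G4,2), (13,G2,4), (13,G3,4), (13,G4,4), (15,G1,6), (16,G1,7), (17,G1,8.5), (17,G3,8.5), (18,G3,10), (22,G2,11.5), (22,G4,11.5), (24,G2,13.5), (24,G3,13.5), (25,G4,15), (26,G3,16)
Step 2: Sum ranks within each group.
R_1 = 21.5 (n_1 = 3)
R_2 = 29 (n_2 = 3)
R_3 = 52 (n_3 = 5)
R_4 = 33.5 (n_4 = 5)
Step 3: H = 12/(N(N+1)) * sum(R_i^2/n_i) - 3(N+1)
     = 12/(16*17) * (21.5^2/3 + 29^2/3 + 52^2/5 + 33.5^2/5) - 3*17
     = 0.044118 * 1199.67 - 51
     = 1.926471.
Step 4: Ties present; correction factor C = 1 - 42/(16^3 - 16) = 0.989706. Corrected H = 1.926471 / 0.989706 = 1.946508.
Step 5: Under H0, H ~ chi^2(3); p-value = 0.583583.
Step 6: alpha = 0.05. fail to reject H0.

H = 1.9465, df = 3, p = 0.583583, fail to reject H0.


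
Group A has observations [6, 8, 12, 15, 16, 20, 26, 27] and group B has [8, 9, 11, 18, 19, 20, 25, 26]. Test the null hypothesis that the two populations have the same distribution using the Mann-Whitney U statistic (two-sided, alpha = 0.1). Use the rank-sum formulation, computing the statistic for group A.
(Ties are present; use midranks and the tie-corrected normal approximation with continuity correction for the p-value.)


Step 1: Combine and sort all 16 observations; assign midranks.
sorted (value, group): (6,X), (8,X), (8,Y), (9,Y), (11,Y), (12,X), (15,X), (16,X), (18,Y), (19,Y), (20,X), (20,Y), (25,Y), (26,X), (26,Y), (27,X)
ranks: 6->1, 8->2.5, 8->2.5, 9->4, 11->5, 12->6, 15->7, 16->8, 18->9, 19->10, 20->11.5, 20->11.5, 25->13, 26->14.5, 26->14.5, 27->16
Step 2: Rank sum for X: R1 = 1 + 2.5 + 6 + 7 + 8 + 11.5 + 14.5 + 16 = 66.5.
Step 3: U_X = R1 - n1(n1+1)/2 = 66.5 - 8*9/2 = 66.5 - 36 = 30.5.
       U_Y = n1*n2 - U_X = 64 - 30.5 = 33.5.
Step 4: Ties are present, so use the tie-corrected normal approximation (with continuity correction) for the p-value.
Step 5: p-value = 0.916175; compare to alpha = 0.1. fail to reject H0.

U_X = 30.5, p = 0.916175, fail to reject H0 at alpha = 0.1.


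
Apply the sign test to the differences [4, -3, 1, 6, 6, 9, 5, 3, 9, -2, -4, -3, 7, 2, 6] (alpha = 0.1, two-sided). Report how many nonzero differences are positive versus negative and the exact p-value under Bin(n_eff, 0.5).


Step 1: Discard zero differences. Original n = 15; n_eff = number of nonzero differences = 15.
Nonzero differences (with sign): +4, -3, +1, +6, +6, +9, +5, +3, +9, -2, -4, -3, +7, +2, +6
Step 2: Count signs: positive = 11, negative = 4.
Step 3: Under H0: P(positive) = 0.5, so the number of positives S ~ Bin(15, 0.5).
Step 4: Two-sided exact p-value = sum of Bin(15,0.5) probabilities at or below the observed probability = 0.118469.
Step 5: alpha = 0.1. fail to reject H0.

n_eff = 15, pos = 11, neg = 4, p = 0.118469, fail to reject H0.


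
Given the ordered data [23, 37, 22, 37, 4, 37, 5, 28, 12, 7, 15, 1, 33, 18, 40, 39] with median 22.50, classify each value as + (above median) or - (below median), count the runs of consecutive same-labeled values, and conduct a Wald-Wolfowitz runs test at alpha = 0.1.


Step 1: Compute median = 22.50; label A = above, B = below.
Labels in order: AABABABABBBBABAA  (n_A = 8, n_B = 8)
Step 2: Count runs R = 11.
Step 3: Under H0 (random ordering), E[R] = 2*n_A*n_B/(n_A+n_B) + 1 = 2*8*8/16 + 1 = 9.0000.
        Var[R] = 2*n_A*n_B*(2*n_A*n_B - n_A - n_B) / ((n_A+n_B)^2 * (n_A+n_B-1)) = 14336/3840 = 3.7333.
        SD[R] = 1.9322.
Step 4: Continuity-corrected z = (R - 0.5 - E[R]) / SD[R] = (11 - 0.5 - 9.0000) / 1.9322 = 0.7763.
Step 5: Two-sided p-value via normal approximation = 2*(1 - Phi(|z|)) = 0.437558.
Step 6: alpha = 0.1. fail to reject H0.

R = 11, z = 0.7763, p = 0.437558, fail to reject H0.


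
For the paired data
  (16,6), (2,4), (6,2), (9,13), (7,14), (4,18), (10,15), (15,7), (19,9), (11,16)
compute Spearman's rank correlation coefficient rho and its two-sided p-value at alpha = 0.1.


Step 1: Rank x and y separately (midranks; no ties here).
rank(x): 16->9, 2->1, 6->3, 9->5, 7->4, 4->2, 10->6, 15->8, 19->10, 11->7
rank(y): 6->3, 4->2, 2->1, 13->6, 14->7, 18->10, 15->8, 7->4, 9->5, 16->9
Step 2: d_i = R_x(i) - R_y(i); compute d_i^2.
  (9-3)^2=36, (1-2)^2=1, (3-1)^2=4, (5-6)^2=1, (4-7)^2=9, (2-10)^2=64, (6-8)^2=4, (8-4)^2=16, (10-5)^2=25, (7-9)^2=4
sum(d^2) = 164.
Step 3: rho = 1 - 6*164 / (10*(10^2 - 1)) = 1 - 984/990 = 0.006061.
Step 4: Under H0, t = rho * sqrt((n-2)/(1-rho^2)) = 0.0171 ~ t(8).
Step 5: Two-sided p-value from the t-distribution with 8 df = 0.986743.
Step 6: alpha = 0.1. fail to reject H0.

rho = 0.0061, p = 0.986743, fail to reject H0 at alpha = 0.1.


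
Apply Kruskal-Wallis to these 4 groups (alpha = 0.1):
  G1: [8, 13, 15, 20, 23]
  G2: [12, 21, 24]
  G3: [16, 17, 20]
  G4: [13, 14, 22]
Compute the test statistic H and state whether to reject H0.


Step 1: Combine all N = 14 observations and assign midranks.
sorted (value, group, rank): (8,G1,1), (12,G2,2), (13,G1,3.5), (13,G4,3.5), (14,G4,5), (15,G1,6), (16,G3,7), (17,G3,8), (20,G1,9.5), (20,G3,9.5), (21,G2,11), (22,G4,12), (23,G1,13), (24,G2,14)
Step 2: Sum ranks within each group.
R_1 = 33 (n_1 = 5)
R_2 = 27 (n_2 = 3)
R_3 = 24.5 (n_3 = 3)
R_4 = 20.5 (n_4 = 3)
Step 3: H = 12/(N(N+1)) * sum(R_i^2/n_i) - 3(N+1)
     = 12/(14*15) * (33^2/5 + 27^2/3 + 24.5^2/3 + 20.5^2/3) - 3*15
     = 0.057143 * 800.967 - 45
     = 0.769524.
Step 4: Ties present; correction factor C = 1 - 12/(14^3 - 14) = 0.995604. Corrected H = 0.769524 / 0.995604 = 0.772921.
Step 5: Under H0, H ~ chi^2(3); p-value = 0.855932.
Step 6: alpha = 0.1. fail to reject H0.

H = 0.7729, df = 3, p = 0.855932, fail to reject H0.


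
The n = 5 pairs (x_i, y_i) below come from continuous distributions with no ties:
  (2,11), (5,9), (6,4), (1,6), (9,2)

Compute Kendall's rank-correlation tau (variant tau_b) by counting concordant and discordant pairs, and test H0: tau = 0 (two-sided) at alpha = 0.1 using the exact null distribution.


Step 1: Enumerate the 10 unordered pairs (i,j) with i<j and classify each by sign(x_j-x_i) * sign(y_j-y_i).
  (1,2):dx=+3,dy=-2->D; (1,3):dx=+4,dy=-7->D; (1,4):dx=-1,dy=-5->C; (1,5):dx=+7,dy=-9->D
  (2,3):dx=+1,dy=-5->D; (2,4):dx=-4,dy=-3->C; (2,5):dx=+4,dy=-7->D; (3,4):dx=-5,dy=+2->D
  (3,5):dx=+3,dy=-2->D; (4,5):dx=+8,dy=-4->D
Step 2: C = 2, D = 8, total pairs = 10.
Step 3: tau = (C - D)/(n(n-1)/2) = (2 - 8)/10 = -0.600000.
Step 4: Exact two-sided p-value (enumerate n! = 120 permutations of y under H0): p = 0.233333.
Step 5: alpha = 0.1. fail to reject H0.

tau_b = -0.6000 (C=2, D=8), p = 0.233333, fail to reject H0.


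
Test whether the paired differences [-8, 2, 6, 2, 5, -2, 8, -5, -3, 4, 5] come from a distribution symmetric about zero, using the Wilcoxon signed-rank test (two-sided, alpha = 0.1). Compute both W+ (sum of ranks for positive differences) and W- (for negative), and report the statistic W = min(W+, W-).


Step 1: Drop any zero differences (none here) and take |d_i|.
|d| = [8, 2, 6, 2, 5, 2, 8, 5, 3, 4, 5]
Step 2: Midrank |d_i| (ties get averaged ranks).
ranks: |8|->10.5, |2|->2, |6|->9, |2|->2, |5|->7, |2|->2, |8|->10.5, |5|->7, |3|->4, |4|->5, |5|->7
Step 3: Attach original signs; sum ranks with positive sign and with negative sign.
W+ = 2 + 9 + 2 + 7 + 10.5 + 5 + 7 = 42.5
W- = 10.5 + 2 + 7 + 4 = 23.5
(Check: W+ + W- = 66 should equal n(n+1)/2 = 66.)
Step 4: Test statistic W = min(W+, W-) = 23.5.
Step 5: Ties in |d|, so use the tie-corrected normal approximation.
        E[W] = n(n+1)/4 = 11*12/4 = 33.
        Tie groups: |d|=2 (t=3), |d|=5 (t=3), |d|=8 (t=2); sum(t^3 - t) = 54.
        Var[W] = n(n+1)(2n+1)/24 - sum(t^3-t)/48 = 3036/24 - 54/48 = 125.375.
        z = (W - E[W]) / sqrt(Var[W]) = (23.5 - 33) / 11.1971 = -0.8484.
        Two-sided p = 2*Phi(z) = 0.396196.
Step 6: alpha = 0.1. fail to reject H0.

W+ = 42.5, W- = 23.5, W = min = 23.5, p = 0.396196, fail to reject H0.


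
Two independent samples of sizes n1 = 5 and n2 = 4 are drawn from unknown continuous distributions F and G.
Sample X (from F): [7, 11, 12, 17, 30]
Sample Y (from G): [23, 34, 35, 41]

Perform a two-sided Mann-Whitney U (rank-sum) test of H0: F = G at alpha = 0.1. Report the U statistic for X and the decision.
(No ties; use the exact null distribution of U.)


Step 1: Combine and sort all 9 observations; assign midranks.
sorted (value, group): (7,X), (11,X), (12,X), (17,X), (23,Y), (30,X), (34,Y), (35,Y), (41,Y)
ranks: 7->1, 11->2, 12->3, 17->4, 23->5, 30->6, 34->7, 35->8, 41->9
Step 2: Rank sum for X: R1 = 1 + 2 + 3 + 4 + 6 = 16.
Step 3: U_X = R1 - n1(n1+1)/2 = 16 - 5*6/2 = 16 - 15 = 1.
       U_Y = n1*n2 - U_X = 20 - 1 = 19.
Step 4: No ties, so the exact null distribution of U (based on enumerating the C(9,5) = 126 equally likely rank assignments) gives the two-sided p-value.
Step 5: p-value = 0.031746; compare to alpha = 0.1. reject H0.

U_X = 1, p = 0.031746, reject H0 at alpha = 0.1.


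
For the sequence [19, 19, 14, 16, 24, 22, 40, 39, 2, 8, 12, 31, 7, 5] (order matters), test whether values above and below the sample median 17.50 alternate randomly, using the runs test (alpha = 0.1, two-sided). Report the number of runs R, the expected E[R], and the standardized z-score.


Step 1: Compute median = 17.50; label A = above, B = below.
Labels in order: AABBAAAABBBABB  (n_A = 7, n_B = 7)
Step 2: Count runs R = 6.
Step 3: Under H0 (random ordering), E[R] = 2*n_A*n_B/(n_A+n_B) + 1 = 2*7*7/14 + 1 = 8.0000.
        Var[R] = 2*n_A*n_B*(2*n_A*n_B - n_A - n_B) / ((n_A+n_B)^2 * (n_A+n_B-1)) = 8232/2548 = 3.2308.
        SD[R] = 1.7974.
Step 4: Continuity-corrected z = (R + 0.5 - E[R]) / SD[R] = (6 + 0.5 - 8.0000) / 1.7974 = -0.8345.
Step 5: Two-sided p-value via normal approximation = 2*(1 - Phi(|z|)) = 0.403986.
Step 6: alpha = 0.1. fail to reject H0.

R = 6, z = -0.8345, p = 0.403986, fail to reject H0.


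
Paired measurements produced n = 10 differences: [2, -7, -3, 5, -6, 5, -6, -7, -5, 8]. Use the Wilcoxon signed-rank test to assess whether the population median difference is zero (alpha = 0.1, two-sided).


Step 1: Drop any zero differences (none here) and take |d_i|.
|d| = [2, 7, 3, 5, 6, 5, 6, 7, 5, 8]
Step 2: Midrank |d_i| (ties get averaged ranks).
ranks: |2|->1, |7|->8.5, |3|->2, |5|->4, |6|->6.5, |5|->4, |6|->6.5, |7|->8.5, |5|->4, |8|->10
Step 3: Attach original signs; sum ranks with positive sign and with negative sign.
W+ = 1 + 4 + 4 + 10 = 19
W- = 8.5 + 2 + 6.5 + 6.5 + 8.5 + 4 = 36
(Check: W+ + W- = 55 should equal n(n+1)/2 = 55.)
Step 4: Test statistic W = min(W+, W-) = 19.
Step 5: Ties in |d|, so use the tie-corrected normal approximation.
        E[W] = n(n+1)/4 = 10*11/4 = 27.5.
        Tie groups: |d|=5 (t=3), |d|=6 (t=2), |d|=7 (t=2); sum(t^3 - t) = 36.
        Var[W] = n(n+1)(2n+1)/24 - sum(t^3-t)/48 = 2310/24 - 36/48 = 95.5.
        z = (W - E[W]) / sqrt(Var[W]) = (19 - 27.5) / 9.7724 = -0.8698.
        Two-sided p = 2*Phi(z) = 0.384412.
Step 6: alpha = 0.1. fail to reject H0.

W+ = 19, W- = 36, W = min = 19, p = 0.384412, fail to reject H0.


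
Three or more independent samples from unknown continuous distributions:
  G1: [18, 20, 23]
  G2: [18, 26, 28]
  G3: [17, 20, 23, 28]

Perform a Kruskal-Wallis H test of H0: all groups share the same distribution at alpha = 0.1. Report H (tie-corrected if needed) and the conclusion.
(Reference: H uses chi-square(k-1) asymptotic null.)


Step 1: Combine all N = 10 observations and assign midranks.
sorted (value, group, rank): (17,G3,1), (18,G1,2.5), (18,G2,2.5), (20,G1,4.5), (20,G3,4.5), (23,G1,6.5), (23,G3,6.5), (26,G2,8), (28,G2,9.5), (28,G3,9.5)
Step 2: Sum ranks within each group.
R_1 = 13.5 (n_1 = 3)
R_2 = 20 (n_2 = 3)
R_3 = 21.5 (n_3 = 4)
Step 3: H = 12/(N(N+1)) * sum(R_i^2/n_i) - 3(N+1)
     = 12/(10*11) * (13.5^2/3 + 20^2/3 + 21.5^2/4) - 3*11
     = 0.109091 * 309.646 - 33
     = 0.779545.
Step 4: Ties present; correction factor C = 1 - 24/(10^3 - 10) = 0.975758. Corrected H = 0.779545 / 0.975758 = 0.798913.
Step 5: Under H0, H ~ chi^2(2); p-value = 0.670684.
Step 6: alpha = 0.1. fail to reject H0.

H = 0.7989, df = 2, p = 0.670684, fail to reject H0.


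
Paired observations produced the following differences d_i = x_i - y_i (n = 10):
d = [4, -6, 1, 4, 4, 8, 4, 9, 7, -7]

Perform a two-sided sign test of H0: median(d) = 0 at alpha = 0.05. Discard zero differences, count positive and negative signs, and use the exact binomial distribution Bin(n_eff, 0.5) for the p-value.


Step 1: Discard zero differences. Original n = 10; n_eff = number of nonzero differences = 10.
Nonzero differences (with sign): +4, -6, +1, +4, +4, +8, +4, +9, +7, -7
Step 2: Count signs: positive = 8, negative = 2.
Step 3: Under H0: P(positive) = 0.5, so the number of positives S ~ Bin(10, 0.5).
Step 4: Two-sided exact p-value = sum of Bin(10,0.5) probabilities at or below the observed probability = 0.109375.
Step 5: alpha = 0.05. fail to reject H0.

n_eff = 10, pos = 8, neg = 2, p = 0.109375, fail to reject H0.


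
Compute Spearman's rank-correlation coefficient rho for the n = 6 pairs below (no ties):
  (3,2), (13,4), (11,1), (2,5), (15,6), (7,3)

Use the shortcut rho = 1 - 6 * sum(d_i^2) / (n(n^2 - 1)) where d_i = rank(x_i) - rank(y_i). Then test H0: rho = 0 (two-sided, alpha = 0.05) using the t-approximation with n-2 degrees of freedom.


Step 1: Rank x and y separately (midranks; no ties here).
rank(x): 3->2, 13->5, 11->4, 2->1, 15->6, 7->3
rank(y): 2->2, 4->4, 1->1, 5->5, 6->6, 3->3
Step 2: d_i = R_x(i) - R_y(i); compute d_i^2.
  (2-2)^2=0, (5-4)^2=1, (4-1)^2=9, (1-5)^2=16, (6-6)^2=0, (3-3)^2=0
sum(d^2) = 26.
Step 3: rho = 1 - 6*26 / (6*(6^2 - 1)) = 1 - 156/210 = 0.257143.
Step 4: Under H0, t = rho * sqrt((n-2)/(1-rho^2)) = 0.5322 ~ t(4).
Step 5: Two-sided p-value from the t-distribution with 4 df = 0.622787.
Step 6: alpha = 0.05. fail to reject H0.

rho = 0.2571, p = 0.622787, fail to reject H0 at alpha = 0.05.


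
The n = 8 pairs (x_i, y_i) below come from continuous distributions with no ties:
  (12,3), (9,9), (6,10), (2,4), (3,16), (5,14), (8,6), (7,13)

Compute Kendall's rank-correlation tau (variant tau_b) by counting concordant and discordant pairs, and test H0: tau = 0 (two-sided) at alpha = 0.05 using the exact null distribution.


Step 1: Enumerate the 28 unordered pairs (i,j) with i<j and classify each by sign(x_j-x_i) * sign(y_j-y_i).
  (1,2):dx=-3,dy=+6->D; (1,3):dx=-6,dy=+7->D; (1,4):dx=-10,dy=+1->D; (1,5):dx=-9,dy=+13->D
  (1,6):dx=-7,dy=+11->D; (1,7):dx=-4,dy=+3->D; (1,8):dx=-5,dy=+10->D; (2,3):dx=-3,dy=+1->D
  (2,4):dx=-7,dy=-5->C; (2,5):dx=-6,dy=+7->D; (2,6):dx=-4,dy=+5->D; (2,7):dx=-1,dy=-3->C
  (2,8):dx=-2,dy=+4->D; (3,4):dx=-4,dy=-6->C; (3,5):dx=-3,dy=+6->D; (3,6):dx=-1,dy=+4->D
  (3,7):dx=+2,dy=-4->D; (3,8):dx=+1,dy=+3->C; (4,5):dx=+1,dy=+12->C; (4,6):dx=+3,dy=+10->C
  (4,7):dx=+6,dy=+2->C; (4,8):dx=+5,dy=+9->C; (5,6):dx=+2,dy=-2->D; (5,7):dx=+5,dy=-10->D
  (5,8):dx=+4,dy=-3->D; (6,7):dx=+3,dy=-8->D; (6,8):dx=+2,dy=-1->D; (7,8):dx=-1,dy=+7->D
Step 2: C = 8, D = 20, total pairs = 28.
Step 3: tau = (C - D)/(n(n-1)/2) = (8 - 20)/28 = -0.428571.
Step 4: Exact two-sided p-value (enumerate n! = 40320 permutations of y under H0): p = 0.178869.
Step 5: alpha = 0.05. fail to reject H0.

tau_b = -0.4286 (C=8, D=20), p = 0.178869, fail to reject H0.


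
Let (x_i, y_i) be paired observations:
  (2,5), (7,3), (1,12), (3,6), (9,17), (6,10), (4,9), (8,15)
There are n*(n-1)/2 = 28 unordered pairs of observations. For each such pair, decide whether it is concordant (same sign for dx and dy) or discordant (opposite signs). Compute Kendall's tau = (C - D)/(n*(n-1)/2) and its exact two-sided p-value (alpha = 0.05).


Step 1: Enumerate the 28 unordered pairs (i,j) with i<j and classify each by sign(x_j-x_i) * sign(y_j-y_i).
  (1,2):dx=+5,dy=-2->D; (1,3):dx=-1,dy=+7->D; (1,4):dx=+1,dy=+1->C; (1,5):dx=+7,dy=+12->C
  (1,6):dx=+4,dy=+5->C; (1,7):dx=+2,dy=+4->C; (1,8):dx=+6,dy=+10->C; (2,3):dx=-6,dy=+9->D
  (2,4):dx=-4,dy=+3->D; (2,5):dx=+2,dy=+14->C; (2,6):dx=-1,dy=+7->D; (2,7):dx=-3,dy=+6->D
  (2,8):dx=+1,dy=+12->C; (3,4):dx=+2,dy=-6->D; (3,5):dx=+8,dy=+5->C; (3,6):dx=+5,dy=-2->D
  (3,7):dx=+3,dy=-3->D; (3,8):dx=+7,dy=+3->C; (4,5):dx=+6,dy=+11->C; (4,6):dx=+3,dy=+4->C
  (4,7):dx=+1,dy=+3->C; (4,8):dx=+5,dy=+9->C; (5,6):dx=-3,dy=-7->C; (5,7):dx=-5,dy=-8->C
  (5,8):dx=-1,dy=-2->C; (6,7):dx=-2,dy=-1->C; (6,8):dx=+2,dy=+5->C; (7,8):dx=+4,dy=+6->C
Step 2: C = 19, D = 9, total pairs = 28.
Step 3: tau = (C - D)/(n(n-1)/2) = (19 - 9)/28 = 0.357143.
Step 4: Exact two-sided p-value (enumerate n! = 40320 permutations of y under H0): p = 0.275099.
Step 5: alpha = 0.05. fail to reject H0.

tau_b = 0.3571 (C=19, D=9), p = 0.275099, fail to reject H0.


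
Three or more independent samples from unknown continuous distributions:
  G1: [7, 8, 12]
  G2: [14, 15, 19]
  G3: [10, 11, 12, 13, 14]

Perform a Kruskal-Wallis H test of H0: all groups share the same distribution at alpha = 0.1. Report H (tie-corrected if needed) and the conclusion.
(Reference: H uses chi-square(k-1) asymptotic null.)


Step 1: Combine all N = 11 observations and assign midranks.
sorted (value, group, rank): (7,G1,1), (8,G1,2), (10,G3,3), (11,G3,4), (12,G1,5.5), (12,G3,5.5), (13,G3,7), (14,G2,8.5), (14,G3,8.5), (15,G2,10), (19,G2,11)
Step 2: Sum ranks within each group.
R_1 = 8.5 (n_1 = 3)
R_2 = 29.5 (n_2 = 3)
R_3 = 28 (n_3 = 5)
Step 3: H = 12/(N(N+1)) * sum(R_i^2/n_i) - 3(N+1)
     = 12/(11*12) * (8.5^2/3 + 29.5^2/3 + 28^2/5) - 3*12
     = 0.090909 * 470.967 - 36
     = 6.815152.
Step 4: Ties present; correction factor C = 1 - 12/(11^3 - 11) = 0.990909. Corrected H = 6.815152 / 0.990909 = 6.877676.
Step 5: Under H0, H ~ chi^2(2); p-value = 0.032102.
Step 6: alpha = 0.1. reject H0.

H = 6.8777, df = 2, p = 0.032102, reject H0.


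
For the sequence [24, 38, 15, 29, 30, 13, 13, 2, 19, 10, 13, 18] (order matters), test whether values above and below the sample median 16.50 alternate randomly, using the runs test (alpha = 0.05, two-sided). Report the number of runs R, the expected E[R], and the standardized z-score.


Step 1: Compute median = 16.50; label A = above, B = below.
Labels in order: AABAABBBABBA  (n_A = 6, n_B = 6)
Step 2: Count runs R = 7.
Step 3: Under H0 (random ordering), E[R] = 2*n_A*n_B/(n_A+n_B) + 1 = 2*6*6/12 + 1 = 7.0000.
        Var[R] = 2*n_A*n_B*(2*n_A*n_B - n_A - n_B) / ((n_A+n_B)^2 * (n_A+n_B-1)) = 4320/1584 = 2.7273.
        SD[R] = 1.6514.
Step 4: R = E[R], so z = 0 with no continuity correction.
Step 5: Two-sided p-value via normal approximation = 2*(1 - Phi(|z|)) = 1.000000.
Step 6: alpha = 0.05. fail to reject H0.

R = 7, z = 0.0000, p = 1.000000, fail to reject H0.


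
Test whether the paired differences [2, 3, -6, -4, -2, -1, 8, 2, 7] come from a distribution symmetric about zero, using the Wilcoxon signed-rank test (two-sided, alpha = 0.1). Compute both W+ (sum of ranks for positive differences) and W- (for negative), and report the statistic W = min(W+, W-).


Step 1: Drop any zero differences (none here) and take |d_i|.
|d| = [2, 3, 6, 4, 2, 1, 8, 2, 7]
Step 2: Midrank |d_i| (ties get averaged ranks).
ranks: |2|->3, |3|->5, |6|->7, |4|->6, |2|->3, |1|->1, |8|->9, |2|->3, |7|->8
Step 3: Attach original signs; sum ranks with positive sign and with negative sign.
W+ = 3 + 5 + 9 + 3 + 8 = 28
W- = 7 + 6 + 3 + 1 = 17
(Check: W+ + W- = 45 should equal n(n+1)/2 = 45.)
Step 4: Test statistic W = min(W+, W-) = 17.
Step 5: Ties in |d|, so use the tie-corrected normal approximation.
        E[W] = n(n+1)/4 = 9*10/4 = 22.5.
        Tie groups: |d|=2 (t=3); sum(t^3 - t) = 24.
        Var[W] = n(n+1)(2n+1)/24 - sum(t^3-t)/48 = 1710/24 - 24/48 = 70.75.
        z = (W - E[W]) / sqrt(Var[W]) = (17 - 22.5) / 8.4113 = -0.6539.
        Two-sided p = 2*Phi(z) = 0.513188.
Step 6: alpha = 0.1. fail to reject H0.

W+ = 28, W- = 17, W = min = 17, p = 0.513188, fail to reject H0.


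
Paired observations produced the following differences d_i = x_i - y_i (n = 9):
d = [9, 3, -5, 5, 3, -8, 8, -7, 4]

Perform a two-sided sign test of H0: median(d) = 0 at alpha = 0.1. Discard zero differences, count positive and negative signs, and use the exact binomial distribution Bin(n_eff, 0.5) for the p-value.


Step 1: Discard zero differences. Original n = 9; n_eff = number of nonzero differences = 9.
Nonzero differences (with sign): +9, +3, -5, +5, +3, -8, +8, -7, +4
Step 2: Count signs: positive = 6, negative = 3.
Step 3: Under H0: P(positive) = 0.5, so the number of positives S ~ Bin(9, 0.5).
Step 4: Two-sided exact p-value = sum of Bin(9,0.5) probabilities at or below the observed probability = 0.507812.
Step 5: alpha = 0.1. fail to reject H0.

n_eff = 9, pos = 6, neg = 3, p = 0.507812, fail to reject H0.


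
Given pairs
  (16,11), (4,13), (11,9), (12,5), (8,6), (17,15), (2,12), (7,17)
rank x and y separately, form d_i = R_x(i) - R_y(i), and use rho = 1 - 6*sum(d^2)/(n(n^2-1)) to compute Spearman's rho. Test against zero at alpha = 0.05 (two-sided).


Step 1: Rank x and y separately (midranks; no ties here).
rank(x): 16->7, 4->2, 11->5, 12->6, 8->4, 17->8, 2->1, 7->3
rank(y): 11->4, 13->6, 9->3, 5->1, 6->2, 15->7, 12->5, 17->8
Step 2: d_i = R_x(i) - R_y(i); compute d_i^2.
  (7-4)^2=9, (2-6)^2=16, (5-3)^2=4, (6-1)^2=25, (4-2)^2=4, (8-7)^2=1, (1-5)^2=16, (3-8)^2=25
sum(d^2) = 100.
Step 3: rho = 1 - 6*100 / (8*(8^2 - 1)) = 1 - 600/504 = -0.190476.
Step 4: Under H0, t = rho * sqrt((n-2)/(1-rho^2)) = -0.4753 ~ t(6).
Step 5: Two-sided p-value from the t-distribution with 6 df = 0.651401.
Step 6: alpha = 0.05. fail to reject H0.

rho = -0.1905, p = 0.651401, fail to reject H0 at alpha = 0.05.


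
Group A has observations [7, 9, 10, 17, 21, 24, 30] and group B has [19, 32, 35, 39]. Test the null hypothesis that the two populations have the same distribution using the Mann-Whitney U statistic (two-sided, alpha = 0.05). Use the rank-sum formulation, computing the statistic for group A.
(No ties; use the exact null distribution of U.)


Step 1: Combine and sort all 11 observations; assign midranks.
sorted (value, group): (7,X), (9,X), (10,X), (17,X), (19,Y), (21,X), (24,X), (30,X), (32,Y), (35,Y), (39,Y)
ranks: 7->1, 9->2, 10->3, 17->4, 19->5, 21->6, 24->7, 30->8, 32->9, 35->10, 39->11
Step 2: Rank sum for X: R1 = 1 + 2 + 3 + 4 + 6 + 7 + 8 = 31.
Step 3: U_X = R1 - n1(n1+1)/2 = 31 - 7*8/2 = 31 - 28 = 3.
       U_Y = n1*n2 - U_X = 28 - 3 = 25.
Step 4: No ties, so the exact null distribution of U (based on enumerating the C(11,7) = 330 equally likely rank assignments) gives the two-sided p-value.
Step 5: p-value = 0.042424; compare to alpha = 0.05. reject H0.

U_X = 3, p = 0.042424, reject H0 at alpha = 0.05.


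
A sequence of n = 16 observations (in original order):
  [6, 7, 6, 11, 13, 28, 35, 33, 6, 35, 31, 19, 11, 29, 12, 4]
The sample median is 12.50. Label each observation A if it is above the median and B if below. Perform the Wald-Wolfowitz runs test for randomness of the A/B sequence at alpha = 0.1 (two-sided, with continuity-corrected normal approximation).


Step 1: Compute median = 12.50; label A = above, B = below.
Labels in order: BBBBAAAABAAABABB  (n_A = 8, n_B = 8)
Step 2: Count runs R = 7.
Step 3: Under H0 (random ordering), E[R] = 2*n_A*n_B/(n_A+n_B) + 1 = 2*8*8/16 + 1 = 9.0000.
        Var[R] = 2*n_A*n_B*(2*n_A*n_B - n_A - n_B) / ((n_A+n_B)^2 * (n_A+n_B-1)) = 14336/3840 = 3.7333.
        SD[R] = 1.9322.
Step 4: Continuity-corrected z = (R + 0.5 - E[R]) / SD[R] = (7 + 0.5 - 9.0000) / 1.9322 = -0.7763.
Step 5: Two-sided p-value via normal approximation = 2*(1 - Phi(|z|)) = 0.437558.
Step 6: alpha = 0.1. fail to reject H0.

R = 7, z = -0.7763, p = 0.437558, fail to reject H0.


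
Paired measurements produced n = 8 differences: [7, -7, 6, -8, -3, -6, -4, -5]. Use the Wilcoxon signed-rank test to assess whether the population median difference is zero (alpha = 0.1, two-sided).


Step 1: Drop any zero differences (none here) and take |d_i|.
|d| = [7, 7, 6, 8, 3, 6, 4, 5]
Step 2: Midrank |d_i| (ties get averaged ranks).
ranks: |7|->6.5, |7|->6.5, |6|->4.5, |8|->8, |3|->1, |6|->4.5, |4|->2, |5|->3
Step 3: Attach original signs; sum ranks with positive sign and with negative sign.
W+ = 6.5 + 4.5 = 11
W- = 6.5 + 8 + 1 + 4.5 + 2 + 3 = 25
(Check: W+ + W- = 36 should equal n(n+1)/2 = 36.)
Step 4: Test statistic W = min(W+, W-) = 11.
Step 5: Ties in |d|, so use the tie-corrected normal approximation.
        E[W] = n(n+1)/4 = 8*9/4 = 18.
        Tie groups: |d|=6 (t=2), |d|=7 (t=2); sum(t^3 - t) = 12.
        Var[W] = n(n+1)(2n+1)/24 - sum(t^3-t)/48 = 1224/24 - 12/48 = 50.75.
        z = (W - E[W]) / sqrt(Var[W]) = (11 - 18) / 7.1239 = -0.9826.
        Two-sided p = 2*Phi(z) = 0.325801.
Step 6: alpha = 0.1. fail to reject H0.

W+ = 11, W- = 25, W = min = 11, p = 0.325801, fail to reject H0.
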